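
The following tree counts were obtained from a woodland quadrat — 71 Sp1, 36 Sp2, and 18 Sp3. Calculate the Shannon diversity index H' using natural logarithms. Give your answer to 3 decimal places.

Total N = 71+36+18 = 125, so the proportions are 0.568, 0.288, 0.144 (working shown to 5 dp, full precision carried).
Each pᵢ ln pᵢ term: 0.568×(-0.56563)=-0.32128, 0.288×(-1.24479)=-0.35850, 0.144×(-1.93794)=-0.27906.
Sum = -0.95884, so H' = 0.959.

0.959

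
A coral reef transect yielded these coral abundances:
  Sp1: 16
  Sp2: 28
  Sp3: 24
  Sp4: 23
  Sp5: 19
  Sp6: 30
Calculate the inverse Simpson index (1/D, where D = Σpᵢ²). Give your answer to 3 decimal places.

Total N = 16+28+24+23+19+30 = 140, so the proportions are 0.1142857, 0.2, 0.1714286, 0.1642857, 0.1357143, 0.2142857 (working shown to 7 dp, full precision carried).
D = 0.1142857² + 0.2² + 0.1714286² + 0.1642857² + 0.1357143² + 0.2142857² = 0.0130612 + 0.0400000 + 0.0293878 + 0.0269898 + 0.0184184 + 0.0459184 = 0.1737755.
So 1/D = 5.75455, i.e. 5.755 to 3 decimal places.

5.755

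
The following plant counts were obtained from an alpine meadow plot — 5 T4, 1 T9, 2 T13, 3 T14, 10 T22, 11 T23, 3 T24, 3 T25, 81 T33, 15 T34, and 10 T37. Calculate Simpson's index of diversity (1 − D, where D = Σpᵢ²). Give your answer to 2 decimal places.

0.65

Total N = 5+1+2+3+10+11+3+3+81+15+10 = 144, so the proportions are 0.0347, 0.0069, 0.0139, 0.0208, 0.0694, 0.0764, 0.0208, 0.0208, 0.5625, 0.1042, 0.0694 (working shown to 4 dp, full precision carried).
D = 0.0347² + 0.0069² + 0.0139² + 0.0208² + 0.0694² + 0.0764² + 0.0208² + 0.0208² + 0.5625² + 0.1042² + 0.0694² = 0.0012 + 0.0000 + 0.0002 + 0.0004 + 0.0048 + 0.0058 + 0.0004 + 0.0004 + 0.3164 + 0.0109 + 0.0048 = 0.3455.
So 1 − D = 0.6545, i.e. 0.65 to 2 decimal places.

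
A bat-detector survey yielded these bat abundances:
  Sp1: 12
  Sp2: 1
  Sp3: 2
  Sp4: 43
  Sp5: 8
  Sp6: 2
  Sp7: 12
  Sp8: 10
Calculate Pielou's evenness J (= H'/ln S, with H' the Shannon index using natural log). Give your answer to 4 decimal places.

0.7544

Total N = 12+1+2+43+8+2+12+10 = 90, so the proportions are 0.133333, 0.011111, 0.022222, 0.477778, 0.088889, 0.022222, 0.133333, 0.111111 (working shown to 6 dp, full precision carried).
H' = −Σ pᵢ ln pᵢ = −((-0.268654) + (-0.049998) + (-0.084592) + (-0.352891) + (-0.215144) + (-0.084592) + (-0.268654) + (-0.244136)) = 1.568661.
With S = 8 species, ln S = 2.079442, so J = 1.568661/2.079442 = 0.754367, i.e. 0.7544 to 4 decimal places.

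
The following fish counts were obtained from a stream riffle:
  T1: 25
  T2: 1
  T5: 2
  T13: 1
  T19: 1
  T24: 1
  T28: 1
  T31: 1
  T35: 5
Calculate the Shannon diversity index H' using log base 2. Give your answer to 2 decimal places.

Total N = 25+1+2+1+1+1+1+1+5 = 38, so the proportions are 0.6579, 0.0263, 0.0526, 0.0263, 0.0263, 0.0263, 0.0263, 0.0263, 0.1316 (working shown to 4 dp, full precision carried).
Each pᵢ log₂ pᵢ term: 0.6579×(-0.6041)=-0.3974, 0.0263×(-5.2479)=-0.1381, 0.0526×(-4.2479)=-0.2236, 0.0263×(-5.2479)=-0.1381, 0.0263×(-5.2479)=-0.1381, 0.0263×(-5.2479)=-0.1381, 0.0263×(-5.2479)=-0.1381, 0.0263×(-5.2479)=-0.1381, 0.1316×(-2.9260)=-0.3850.
Sum = -1.8346, so H' = 1.83.

1.83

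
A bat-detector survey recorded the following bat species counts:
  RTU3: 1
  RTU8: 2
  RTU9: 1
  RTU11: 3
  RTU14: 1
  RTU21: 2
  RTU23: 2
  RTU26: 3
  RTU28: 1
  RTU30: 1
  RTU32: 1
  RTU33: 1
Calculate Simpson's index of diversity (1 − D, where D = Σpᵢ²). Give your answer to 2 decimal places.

0.90

Total N = 1+2+1+3+1+2+2+3+1+1+1+1 = 19, so the proportions are 0.0526, 0.1053, 0.0526, 0.1579, 0.0526, 0.1053, 0.1053, 0.1579, 0.0526, 0.0526, 0.0526, 0.0526 (working shown to 4 dp, full precision carried).
D = 0.0526² + 0.1053² + 0.0526² + 0.1579² + 0.0526² + 0.1053² + 0.1053² + 0.1579² + 0.0526² + 0.0526² + 0.0526² + 0.0526² = 0.0028 + 0.0111 + 0.0028 + 0.0249 + 0.0028 + 0.0111 + 0.0111 + 0.0249 + 0.0028 + 0.0028 + 0.0028 + 0.0028 = 0.1025.
So 1 − D = 0.8975, i.e. 0.90 to 2 decimal places.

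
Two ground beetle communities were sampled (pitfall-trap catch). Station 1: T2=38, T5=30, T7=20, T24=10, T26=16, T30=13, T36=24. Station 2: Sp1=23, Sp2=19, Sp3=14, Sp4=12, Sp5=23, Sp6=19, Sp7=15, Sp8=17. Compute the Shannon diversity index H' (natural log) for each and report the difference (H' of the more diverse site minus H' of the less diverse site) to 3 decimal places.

Station 1: N=151, proportions 0.2516556, 0.1986755, 0.1324503, 0.0662252, 0.1059603, 0.0860927, 0.1589404, giving H' = 1.8571226 (working shown to 7 dp, full precision carried).
Station 2: N=142, proportions 0.1619718, 0.1338028, 0.0985915, 0.084507, 0.1619718, 0.1338028, 0.1056338, 0.1197183, giving H' = 2.0567251.
Difference = |1.8571226 − 2.0567251| = 0.1996025, i.e. 0.200 to 3 decimal places.

0.200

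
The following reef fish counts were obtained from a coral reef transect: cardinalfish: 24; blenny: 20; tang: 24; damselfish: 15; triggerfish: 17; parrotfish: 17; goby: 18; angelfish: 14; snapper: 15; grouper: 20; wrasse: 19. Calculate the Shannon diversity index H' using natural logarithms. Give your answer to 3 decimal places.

2.383

Total N = 24+20+24+15+17+17+18+14+15+20+19 = 203, so the proportions are 0.11823, 0.09852, 0.11823, 0.07389, 0.08374, 0.08374, 0.08867, 0.06897, 0.07389, 0.09852, 0.0936 (working shown to 5 dp, full precision carried).
Each pᵢ ln pᵢ term: 0.11823×(-2.13515)=-0.25243, 0.09852×(-2.31747)=-0.22832, 0.11823×(-2.13515)=-0.25243, 0.07389×(-2.60516)=-0.19250, 0.08374×(-2.47999)=-0.20768, 0.08374×(-2.47999)=-0.20768, 0.08867×(-2.42283)=-0.21483, 0.06897×(-2.67415)=-0.18442, 0.07389×(-2.60516)=-0.19250, 0.09852×(-2.31747)=-0.22832, 0.0936×(-2.36877)=-0.22171.
Sum = -2.38284, so H' = 2.383.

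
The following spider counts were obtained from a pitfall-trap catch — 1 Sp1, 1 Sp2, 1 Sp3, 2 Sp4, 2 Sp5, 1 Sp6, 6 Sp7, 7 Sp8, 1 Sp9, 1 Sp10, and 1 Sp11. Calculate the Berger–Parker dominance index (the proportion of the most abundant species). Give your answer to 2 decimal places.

Total N = 1+1+1+2+2+1+6+7+1+1+1 = 24, so the proportions are 0.0417, 0.0417, 0.0417, 0.0833, 0.0833, 0.0417, 0.25, 0.2917, 0.0417, 0.0417, 0.0417 (working shown to 4 dp, full precision carried).
The largest proportion is 0.2917, i.e. d = 0.29 to 2 decimal places.

0.29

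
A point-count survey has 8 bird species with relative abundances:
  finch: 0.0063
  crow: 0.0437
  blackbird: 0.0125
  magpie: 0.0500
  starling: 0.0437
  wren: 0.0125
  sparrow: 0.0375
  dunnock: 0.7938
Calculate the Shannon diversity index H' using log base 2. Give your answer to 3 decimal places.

1.257

Each pᵢ log₂ pᵢ term (working shown to 5 dp, full precision carried): 0.0063×(-7.31043)=-0.04606, 0.0437×(-4.51622)=-0.19736, 0.0125×(-6.32193)=-0.07902, 0.05×(-4.32193)=-0.21610, 0.0437×(-4.51622)=-0.19736, 0.0125×(-6.32193)=-0.07902, 0.0375×(-4.73697)=-0.17764, 0.7938×(-0.33315)=-0.26446.
Sum = -1.25701, so H' = 1.257.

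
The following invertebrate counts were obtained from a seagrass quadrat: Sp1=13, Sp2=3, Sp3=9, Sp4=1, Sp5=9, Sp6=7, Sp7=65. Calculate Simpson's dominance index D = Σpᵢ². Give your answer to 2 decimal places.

Total N = 13+3+9+1+9+7+65 = 107, so the proportions are 0.1215, 0.028, 0.0841, 0.0093, 0.0841, 0.0654, 0.6075 (working shown to 4 dp, full precision carried).
D = 0.1215² + 0.028² + 0.0841² + 0.0093² + 0.0841² + 0.0654² + 0.6075² = 0.0148 + 0.0008 + 0.0071 + 0.0001 + 0.0071 + 0.0043 + 0.3690 = 0.4031.
To 2 decimal places, D = 0.40.

0.40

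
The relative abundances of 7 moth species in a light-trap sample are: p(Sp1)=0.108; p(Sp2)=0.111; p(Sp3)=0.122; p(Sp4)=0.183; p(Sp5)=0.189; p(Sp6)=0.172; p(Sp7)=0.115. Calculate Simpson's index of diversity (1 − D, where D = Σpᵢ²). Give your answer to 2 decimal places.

0.85

D = 0.108² + 0.111² + 0.122² + 0.183² + 0.189² + 0.172² + 0.115² = 0.0117 + 0.0123 + 0.0149 + 0.0335 + 0.0357 + 0.0296 + 0.0132 = 0.1509 (working shown to 4 dp, full precision carried).
So 1 − D = 0.8491, i.e. 0.85 to 2 decimal places.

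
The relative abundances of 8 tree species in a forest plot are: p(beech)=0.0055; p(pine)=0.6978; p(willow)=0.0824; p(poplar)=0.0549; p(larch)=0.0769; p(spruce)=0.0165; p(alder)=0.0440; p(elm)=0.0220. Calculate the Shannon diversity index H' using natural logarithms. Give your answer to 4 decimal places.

1.1311

Each pᵢ ln pᵢ term (working shown to 6 dp, full precision carried): 0.0055×(-5.203007)=-0.028617, 0.6978×(-0.359823)=-0.251084, 0.0824×(-2.496170)=-0.205684, 0.0549×(-2.902242)=-0.159333, 0.0769×(-2.565249)=-0.197268, 0.0165×(-4.104395)=-0.067723, 0.044×(-3.123566)=-0.137437, 0.022×(-3.816713)=-0.083968.
Sum = -1.131113, so H' = 1.1311.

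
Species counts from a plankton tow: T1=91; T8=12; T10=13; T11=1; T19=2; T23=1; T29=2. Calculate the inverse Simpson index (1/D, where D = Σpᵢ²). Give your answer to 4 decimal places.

Total N = 91+12+13+1+2+1+2 = 122, so the proportions are 0.7459016, 0.0983607, 0.1065574, 0.0081967, 0.0163934, 0.0081967, 0.0163934 (working shown to 7 dp, full precision carried).
D = 0.7459016² + 0.0983607² + 0.1065574² + 0.0081967² + 0.0163934² + 0.0081967² + 0.0163934² = 0.5563693 + 0.0096748 + 0.0113545 + 0.0000672 + 0.0002687 + 0.0000672 + 0.0002687 = 0.5780704.
So 1/D = 1.729893, i.e. 1.7299 to 4 decimal places.

1.7299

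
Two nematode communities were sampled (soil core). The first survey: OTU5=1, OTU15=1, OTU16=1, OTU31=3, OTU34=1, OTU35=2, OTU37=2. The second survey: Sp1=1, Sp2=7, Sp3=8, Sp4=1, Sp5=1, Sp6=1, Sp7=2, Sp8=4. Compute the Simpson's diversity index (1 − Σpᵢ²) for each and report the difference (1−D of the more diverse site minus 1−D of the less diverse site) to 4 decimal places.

0.0456

The first survey: N=11, proportions 0.090909, 0.090909, 0.090909, 0.272727, 0.090909, 0.181818, 0.181818, giving 1−D = 0.826446 (working shown to 6 dp, full precision carried).
The second survey: N=25, proportions 0.04, 0.28, 0.32, 0.04, 0.04, 0.04, 0.08, 0.16, giving 1−D = 0.780800.
Difference = |0.826446 − 0.780800| = 0.045646, i.e. 0.0456 to 4 decimal places.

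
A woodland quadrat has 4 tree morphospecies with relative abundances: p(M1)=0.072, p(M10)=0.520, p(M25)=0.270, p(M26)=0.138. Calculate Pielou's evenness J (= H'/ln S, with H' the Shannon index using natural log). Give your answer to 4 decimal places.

0.8341

H' = −Σ pᵢ ln pᵢ = −((-0.189438) + (-0.340042) + (-0.353520) + (-0.273309)) = 1.156309 (working shown to 6 dp, full precision carried).
With S = 4 species, ln S = 1.386294, so J = 1.156309/1.386294 = 0.834101, i.e. 0.8341 to 4 decimal places.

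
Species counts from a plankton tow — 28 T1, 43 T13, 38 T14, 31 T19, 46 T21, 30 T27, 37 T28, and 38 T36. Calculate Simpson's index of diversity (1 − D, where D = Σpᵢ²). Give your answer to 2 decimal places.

0.87

Total N = 28+43+38+31+46+30+37+38 = 291, so the proportions are 0.0962, 0.1478, 0.1306, 0.1065, 0.1581, 0.1031, 0.1271, 0.1306 (working shown to 4 dp, full precision carried).
D = 0.0962² + 0.1478² + 0.1306² + 0.1065² + 0.1581² + 0.1031² + 0.1271² + 0.1306² = 0.0093 + 0.0218 + 0.0171 + 0.0113 + 0.0250 + 0.0106 + 0.0162 + 0.0171 = 0.1283.
So 1 − D = 0.8717, i.e. 0.87 to 2 decimal places.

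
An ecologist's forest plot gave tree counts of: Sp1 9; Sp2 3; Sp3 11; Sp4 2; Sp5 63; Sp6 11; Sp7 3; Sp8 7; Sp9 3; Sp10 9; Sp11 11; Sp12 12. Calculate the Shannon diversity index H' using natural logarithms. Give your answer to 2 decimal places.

1.95

Total N = 9+3+11+2+63+11+3+7+3+9+11+12 = 144, so the proportions are 0.0625, 0.0208, 0.0764, 0.0139, 0.4375, 0.0764, 0.0208, 0.0486, 0.0208, 0.0625, 0.0764, 0.0833 (working shown to 4 dp, full precision carried).
Each pᵢ ln pᵢ term: 0.0625×(-2.7726)=-0.1733, 0.0208×(-3.8712)=-0.0807, 0.0764×(-2.5719)=-0.1965, 0.0139×(-4.2767)=-0.0594, 0.4375×(-0.8267)=-0.3617, 0.0764×(-2.5719)=-0.1965, 0.0208×(-3.8712)=-0.0807, 0.0486×(-3.0239)=-0.1470, 0.0208×(-3.8712)=-0.0807, 0.0625×(-2.7726)=-0.1733, 0.0764×(-2.5719)=-0.1965, 0.0833×(-2.4849)=-0.2071.
Sum = -1.9531, so H' = 1.95.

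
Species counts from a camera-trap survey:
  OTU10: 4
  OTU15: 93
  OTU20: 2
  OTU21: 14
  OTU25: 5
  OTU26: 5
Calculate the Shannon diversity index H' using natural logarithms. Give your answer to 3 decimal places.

0.898

Total N = 4+93+2+14+5+5 = 123, so the proportions are 0.03252, 0.7561, 0.01626, 0.11382, 0.04065, 0.04065 (working shown to 5 dp, full precision carried).
Each pᵢ ln pᵢ term: 0.03252×(-3.42589)=-0.11141, 0.7561×(-0.27958)=-0.21139, 0.01626×(-4.11904)=-0.06698, 0.11382×(-2.17313)=-0.24735, 0.04065×(-3.20275)=-0.13019, 0.04065×(-3.20275)=-0.13019.
Sum = -0.89751, so H' = 0.898.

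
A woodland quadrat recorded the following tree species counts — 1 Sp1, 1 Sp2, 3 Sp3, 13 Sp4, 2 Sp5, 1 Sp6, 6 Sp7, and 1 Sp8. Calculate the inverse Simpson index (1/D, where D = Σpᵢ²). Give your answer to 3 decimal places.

3.532

Total N = 1+1+3+13+2+1+6+1 = 28, so the proportions are 0.0357143, 0.0357143, 0.1071429, 0.4642857, 0.0714286, 0.0357143, 0.2142857, 0.0357143 (working shown to 7 dp, full precision carried).
D = 0.0357143² + 0.0357143² + 0.1071429² + 0.4642857² + 0.0714286² + 0.0357143² + 0.2142857² + 0.0357143² = 0.0012755 + 0.0012755 + 0.0114796 + 0.2155612 + 0.0051020 + 0.0012755 + 0.0459184 + 0.0012755 = 0.2831633.
So 1/D = 3.53153, i.e. 3.532 to 3 decimal places.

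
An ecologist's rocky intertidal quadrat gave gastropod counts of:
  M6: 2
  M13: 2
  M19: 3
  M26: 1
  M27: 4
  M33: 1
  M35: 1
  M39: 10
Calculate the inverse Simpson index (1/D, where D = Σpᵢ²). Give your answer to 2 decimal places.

4.24

Total N = 2+2+3+1+4+1+1+10 = 24, so the proportions are 0.083333, 0.083333, 0.125, 0.041667, 0.166667, 0.041667, 0.041667, 0.416667 (working shown to 6 dp, full precision carried).
D = 0.083333² + 0.083333² + 0.125² + 0.041667² + 0.166667² + 0.041667² + 0.041667² + 0.416667² = 0.006944 + 0.006944 + 0.015625 + 0.001736 + 0.027778 + 0.001736 + 0.001736 + 0.173611 = 0.236111.
So 1/D = 4.2353, i.e. 4.24 to 2 decimal places.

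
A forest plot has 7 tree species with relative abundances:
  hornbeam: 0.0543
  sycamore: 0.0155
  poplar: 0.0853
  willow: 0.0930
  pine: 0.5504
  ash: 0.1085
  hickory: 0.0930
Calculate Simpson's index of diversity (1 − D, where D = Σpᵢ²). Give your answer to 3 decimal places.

0.658

D = 0.0543² + 0.0155² + 0.0853² + 0.093² + 0.5504² + 0.1085² + 0.093² = 0.00295 + 0.00024 + 0.00728 + 0.00865 + 0.30294 + 0.01177 + 0.00865 = 0.34248 (working shown to 5 dp, full precision carried).
So 1 − D = 0.65752, i.e. 0.658 to 3 decimal places.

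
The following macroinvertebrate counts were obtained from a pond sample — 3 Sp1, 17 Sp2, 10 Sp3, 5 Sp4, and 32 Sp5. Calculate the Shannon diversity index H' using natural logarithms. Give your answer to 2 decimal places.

1.32

Total N = 3+17+10+5+32 = 67, so the proportions are 0.0448, 0.2537, 0.1493, 0.0746, 0.4776 (working shown to 4 dp, full precision carried).
Each pᵢ ln pᵢ term: 0.0448×(-3.1061)=-0.1391, 0.2537×(-1.3715)=-0.3480, 0.1493×(-1.9021)=-0.2839, 0.0746×(-2.5953)=-0.1937, 0.4776×(-0.7390)=-0.3529.
Sum = -1.3176, so H' = 1.32.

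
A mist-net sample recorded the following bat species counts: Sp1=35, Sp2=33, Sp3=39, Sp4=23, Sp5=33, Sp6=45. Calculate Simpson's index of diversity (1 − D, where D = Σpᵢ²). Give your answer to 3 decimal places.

Total N = 35+33+39+23+33+45 = 208, so the proportions are 0.16827, 0.15865, 0.1875, 0.11058, 0.15865, 0.21635 (working shown to 5 dp, full precision carried).
D = 0.16827² + 0.15865² + 0.1875² + 0.11058² + 0.15865² + 0.21635² = 0.02831 + 0.02517 + 0.03516 + 0.01223 + 0.02517 + 0.04681 = 0.17285.
So 1 − D = 0.82715, i.e. 0.827 to 3 decimal places.

0.827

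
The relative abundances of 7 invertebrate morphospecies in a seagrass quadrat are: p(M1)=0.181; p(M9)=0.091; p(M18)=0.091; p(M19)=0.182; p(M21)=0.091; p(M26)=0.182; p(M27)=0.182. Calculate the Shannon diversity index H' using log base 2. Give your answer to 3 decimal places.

2.732

Each pᵢ log₂ pᵢ term (working shown to 5 dp, full precision carried): 0.181×(-2.46594)=-0.44633, 0.091×(-3.45799)=-0.31468, 0.091×(-3.45799)=-0.31468, 0.182×(-2.45799)=-0.44735, 0.091×(-3.45799)=-0.31468, 0.182×(-2.45799)=-0.44735, 0.182×(-2.45799)=-0.44735.
Sum = -2.73243, so H' = 2.732.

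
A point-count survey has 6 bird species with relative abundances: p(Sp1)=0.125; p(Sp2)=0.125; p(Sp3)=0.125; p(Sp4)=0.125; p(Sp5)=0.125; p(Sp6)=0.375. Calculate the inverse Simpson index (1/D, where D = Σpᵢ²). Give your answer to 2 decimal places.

D = 0.125² + 0.125² + 0.125² + 0.125² + 0.125² + 0.375² = 0.015625 + 0.015625 + 0.015625 + 0.015625 + 0.015625 + 0.140625 = 0.218750 (working shown to 6 dp, full precision carried).
So 1/D = 4.5714, i.e. 4.57 to 2 decimal places.

4.57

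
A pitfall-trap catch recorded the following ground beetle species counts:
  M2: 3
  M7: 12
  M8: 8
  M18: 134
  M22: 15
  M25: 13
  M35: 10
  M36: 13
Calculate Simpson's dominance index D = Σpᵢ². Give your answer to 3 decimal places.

Total N = 3+12+8+134+15+13+10+13 = 208, so the proportions are 0.01442, 0.05769, 0.03846, 0.64423, 0.07212, 0.0625, 0.04808, 0.0625 (working shown to 5 dp, full precision carried).
D = 0.01442² + 0.05769² + 0.03846² + 0.64423² + 0.07212² + 0.0625² + 0.04808² + 0.0625² = 0.00021 + 0.00333 + 0.00148 + 0.41503 + 0.00520 + 0.00391 + 0.00231 + 0.00391 = 0.43537.
To 3 decimal places, D = 0.435.

0.435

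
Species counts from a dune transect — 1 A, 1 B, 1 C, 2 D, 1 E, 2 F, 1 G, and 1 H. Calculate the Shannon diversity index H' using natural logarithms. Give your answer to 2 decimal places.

Total N = 1+1+1+2+1+2+1+1 = 10, so the proportions are 0.1, 0.1, 0.1, 0.2, 0.1, 0.2, 0.1, 0.1 (working shown to 4 dp, full precision carried).
Each pᵢ ln pᵢ term: 0.1×(-2.3026)=-0.2303, 0.1×(-2.3026)=-0.2303, 0.1×(-2.3026)=-0.2303, 0.2×(-1.6094)=-0.3219, 0.1×(-2.3026)=-0.2303, 0.2×(-1.6094)=-0.3219, 0.1×(-2.3026)=-0.2303, 0.1×(-2.3026)=-0.2303.
Sum = -2.0253, so H' = 2.03.

2.03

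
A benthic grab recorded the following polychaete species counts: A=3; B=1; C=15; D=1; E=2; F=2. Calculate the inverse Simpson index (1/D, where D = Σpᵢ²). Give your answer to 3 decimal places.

2.361

Total N = 3+1+15+1+2+2 = 24, so the proportions are 0.125, 0.041667, 0.625, 0.041667, 0.083333, 0.083333 (working shown to 6 dp, full precision carried).
D = 0.125² + 0.041667² + 0.625² + 0.041667² + 0.083333² + 0.083333² = 0.015625 + 0.001736 + 0.390625 + 0.001736 + 0.006944 + 0.006944 = 0.423611.
So 1/D = 2.36066, i.e. 2.361 to 3 decimal places.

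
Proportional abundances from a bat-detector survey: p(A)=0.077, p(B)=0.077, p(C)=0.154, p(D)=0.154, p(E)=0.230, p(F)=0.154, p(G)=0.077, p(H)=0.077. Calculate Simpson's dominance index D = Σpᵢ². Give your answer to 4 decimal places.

0.1478

D = 0.077² + 0.077² + 0.154² + 0.154² + 0.23² + 0.154² + 0.077² + 0.077² = 0.005929 + 0.005929 + 0.023716 + 0.023716 + 0.052900 + 0.023716 + 0.005929 + 0.005929 = 0.147764 (working shown to 6 dp, full precision carried).
To 4 decimal places, D = 0.1478.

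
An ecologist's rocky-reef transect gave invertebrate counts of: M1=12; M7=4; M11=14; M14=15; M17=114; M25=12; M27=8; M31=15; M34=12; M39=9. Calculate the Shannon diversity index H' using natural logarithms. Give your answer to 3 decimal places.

Total N = 12+4+14+15+114+12+8+15+12+9 = 215, so the proportions are 0.05581, 0.0186, 0.06512, 0.06977, 0.53023, 0.05581, 0.03721, 0.06977, 0.05581, 0.04186 (working shown to 5 dp, full precision carried).
Each pᵢ ln pᵢ term: 0.05581×(-2.88573)=-0.16106, 0.0186×(-3.98434)=-0.07413, 0.06512×(-2.73158)=-0.17787, 0.06977×(-2.66259)=-0.18576, 0.53023×(-0.63444)=-0.33640, 0.05581×(-2.88573)=-0.16106, 0.03721×(-3.29120)=-0.12246, 0.06977×(-2.66259)=-0.18576, 0.05581×(-2.88573)=-0.16106, 0.04186×(-3.17341)=-0.13284.
Sum = -1.69842, so H' = 1.698.

1.698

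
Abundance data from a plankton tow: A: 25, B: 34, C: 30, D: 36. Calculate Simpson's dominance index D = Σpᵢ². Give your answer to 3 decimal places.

Total N = 25+34+30+36 = 125, so the proportions are 0.2, 0.272, 0.24, 0.288 (working shown to 5 dp, full precision carried).
D = 0.2² + 0.272² + 0.24² + 0.288² = 0.04000 + 0.07398 + 0.05760 + 0.08294 = 0.25453.
To 3 decimal places, D = 0.255.

0.255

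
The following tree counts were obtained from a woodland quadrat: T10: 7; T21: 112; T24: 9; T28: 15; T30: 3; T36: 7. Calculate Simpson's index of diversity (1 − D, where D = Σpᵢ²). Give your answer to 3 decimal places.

0.446

Total N = 7+112+9+15+3+7 = 153, so the proportions are 0.045752, 0.732026, 0.058824, 0.098039, 0.019608, 0.045752 (working shown to 6 dp, full precision carried).
D = 0.045752² + 0.732026² + 0.058824² + 0.098039² + 0.019608² + 0.045752² = 0.002093 + 0.535862 + 0.003460 + 0.009612 + 0.000384 + 0.002093 = 0.553505.
So 1 − D = 0.446495, i.e. 0.446 to 3 decimal places.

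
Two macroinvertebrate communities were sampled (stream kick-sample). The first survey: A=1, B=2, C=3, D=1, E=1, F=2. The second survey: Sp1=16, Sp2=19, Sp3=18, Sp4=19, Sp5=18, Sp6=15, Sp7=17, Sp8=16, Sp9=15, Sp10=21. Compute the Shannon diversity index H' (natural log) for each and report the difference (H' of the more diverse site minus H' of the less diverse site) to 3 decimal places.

0.601

The first survey: N=10, proportions 0.1, 0.2, 0.3, 0.1, 0.1, 0.2, giving H' = 1.69574 (working shown to 5 dp, full precision carried).
The second survey: N=174, proportions 0.09195, 0.1092, 0.10345, 0.1092, 0.10345, 0.08621, 0.0977, 0.09195, 0.08621, 0.12069, giving H' = 2.29695.
Difference = |1.69574 − 2.29695| = 0.60121, i.e. 0.601 to 3 decimal places.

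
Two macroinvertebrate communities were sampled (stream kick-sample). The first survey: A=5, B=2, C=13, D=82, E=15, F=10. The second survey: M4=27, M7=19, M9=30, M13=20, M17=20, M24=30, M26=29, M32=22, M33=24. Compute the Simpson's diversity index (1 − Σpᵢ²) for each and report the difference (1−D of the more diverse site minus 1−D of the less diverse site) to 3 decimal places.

The first survey: N=127, proportions 0.03937, 0.01575, 0.10236, 0.64567, 0.11811, 0.07874, giving 1−D = 0.55069 (working shown to 5 dp, full precision carried).
The second survey: N=221, proportions 0.12217, 0.08597, 0.13575, 0.0905, 0.0905, 0.13575, 0.13122, 0.09955, 0.1086, giving 1−D = 0.88553.
Difference = |0.55069 − 0.88553| = 0.33484, i.e. 0.335 to 3 decimal places.

0.335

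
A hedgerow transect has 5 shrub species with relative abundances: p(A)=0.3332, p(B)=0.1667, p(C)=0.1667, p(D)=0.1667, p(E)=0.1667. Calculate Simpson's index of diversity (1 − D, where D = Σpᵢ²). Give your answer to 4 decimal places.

0.7778

D = 0.3332² + 0.1667² + 0.1667² + 0.1667² + 0.1667² = 0.111022 + 0.027789 + 0.027789 + 0.027789 + 0.027789 = 0.222178 (working shown to 6 dp, full precision carried).
So 1 − D = 0.777822, i.e. 0.7778 to 4 decimal places.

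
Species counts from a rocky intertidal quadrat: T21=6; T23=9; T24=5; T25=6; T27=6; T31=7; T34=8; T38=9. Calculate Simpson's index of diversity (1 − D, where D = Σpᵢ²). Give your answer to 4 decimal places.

0.8699

Total N = 6+9+5+6+6+7+8+9 = 56, so the proportions are 0.107143, 0.160714, 0.089286, 0.107143, 0.107143, 0.125, 0.142857, 0.160714 (working shown to 6 dp, full precision carried).
D = 0.107143² + 0.160714² + 0.089286² + 0.107143² + 0.107143² + 0.125² + 0.142857² + 0.160714² = 0.011480 + 0.025829 + 0.007972 + 0.011480 + 0.011480 + 0.015625 + 0.020408 + 0.025829 = 0.130102.
So 1 − D = 0.869898, i.e. 0.8699 to 4 decimal places.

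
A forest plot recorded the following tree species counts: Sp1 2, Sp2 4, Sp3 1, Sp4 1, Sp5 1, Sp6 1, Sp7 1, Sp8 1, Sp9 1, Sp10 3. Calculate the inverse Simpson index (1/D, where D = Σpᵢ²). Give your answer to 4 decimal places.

Total N = 2+4+1+1+1+1+1+1+1+3 = 16, so the proportions are 0.125, 0.25, 0.0625, 0.0625, 0.0625, 0.0625, 0.0625, 0.0625, 0.0625, 0.1875 (working shown to 8 dp, full precision carried).
D = 0.125² + 0.25² + 0.0625² + 0.0625² + 0.0625² + 0.0625² + 0.0625² + 0.0625² + 0.0625² + 0.1875² = 0.01562500 + 0.06250000 + 0.00390625 + 0.00390625 + 0.00390625 + 0.00390625 + 0.00390625 + 0.00390625 + 0.00390625 + 0.03515625 = 0.14062500.
So 1/D = 7.111111, i.e. 7.1111 to 4 decimal places.

7.1111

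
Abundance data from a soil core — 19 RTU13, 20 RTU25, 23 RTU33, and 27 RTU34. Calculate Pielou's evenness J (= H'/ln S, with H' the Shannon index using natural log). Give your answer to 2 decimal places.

Total N = 19+20+23+27 = 89, so the proportions are 0.2135, 0.2247, 0.2584, 0.3034 (working shown to 4 dp, full precision carried).
H' = −Σ pᵢ ln pᵢ = −((-0.3297) + (-0.3355) + (-0.3497) + (-0.3619)) = 1.3767.
With S = 4 species, ln S = 1.3863, so J = 1.3767/1.3863 = 0.9931, i.e. 0.99 to 2 decimal places.

0.99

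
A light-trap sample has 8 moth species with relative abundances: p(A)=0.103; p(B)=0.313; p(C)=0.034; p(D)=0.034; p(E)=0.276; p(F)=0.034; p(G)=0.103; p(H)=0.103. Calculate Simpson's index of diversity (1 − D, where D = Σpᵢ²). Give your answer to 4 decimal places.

0.7906

D = 0.103² + 0.313² + 0.034² + 0.034² + 0.276² + 0.034² + 0.103² + 0.103² = 0.010609 + 0.097969 + 0.001156 + 0.001156 + 0.076176 + 0.001156 + 0.010609 + 0.010609 = 0.209440 (working shown to 6 dp, full precision carried).
So 1 − D = 0.790560, i.e. 0.7906 to 4 decimal places.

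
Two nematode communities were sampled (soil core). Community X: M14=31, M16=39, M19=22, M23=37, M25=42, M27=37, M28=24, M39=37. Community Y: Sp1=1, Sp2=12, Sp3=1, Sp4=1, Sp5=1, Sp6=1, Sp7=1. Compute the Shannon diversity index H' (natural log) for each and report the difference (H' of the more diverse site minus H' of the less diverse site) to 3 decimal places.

Community X: N=269, proportions 0.11524, 0.14498, 0.08178, 0.13755, 0.15613, 0.13755, 0.08922, 0.13755, giving H' = 2.05790 (working shown to 5 dp, full precision carried).
Community Y: N=18, proportions 0.05556, 0.66667, 0.05556, 0.05556, 0.05556, 0.05556, 0.05556, giving H' = 1.23377.
Difference = |2.05790 − 1.23377| = 0.82413, i.e. 0.824 to 3 decimal places.

0.824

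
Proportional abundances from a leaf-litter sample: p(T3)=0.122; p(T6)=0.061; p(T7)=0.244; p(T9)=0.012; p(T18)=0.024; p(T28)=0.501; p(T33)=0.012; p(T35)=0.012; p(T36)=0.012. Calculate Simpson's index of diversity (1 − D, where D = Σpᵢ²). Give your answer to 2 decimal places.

0.67

D = 0.122² + 0.061² + 0.244² + 0.012² + 0.024² + 0.501² + 0.012² + 0.012² + 0.012² = 0.0149 + 0.0037 + 0.0595 + 0.0001 + 0.0006 + 0.2510 + 0.0001 + 0.0001 + 0.0001 = 0.3303 (working shown to 4 dp, full precision carried).
So 1 − D = 0.6697, i.e. 0.67 to 2 decimal places.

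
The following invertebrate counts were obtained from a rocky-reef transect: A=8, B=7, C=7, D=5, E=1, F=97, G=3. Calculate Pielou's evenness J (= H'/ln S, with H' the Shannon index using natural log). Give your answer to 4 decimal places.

0.4902

Total N = 8+7+7+5+1+97+3 = 128, so the proportions are 0.0625, 0.054688, 0.054688, 0.039062, 0.007812, 0.757812, 0.023438 (working shown to 6 dp, full precision carried).
H' = −Σ pᵢ ln pᵢ = −((-0.173287) + (-0.158928) + (-0.158928) + (-0.126664) + (-0.037906) + (-0.210156) + (-0.087971)) = 0.953841.
With S = 7 species, ln S = 1.945910, so J = 0.953841/1.945910 = 0.490177, i.e. 0.4902 to 4 decimal places.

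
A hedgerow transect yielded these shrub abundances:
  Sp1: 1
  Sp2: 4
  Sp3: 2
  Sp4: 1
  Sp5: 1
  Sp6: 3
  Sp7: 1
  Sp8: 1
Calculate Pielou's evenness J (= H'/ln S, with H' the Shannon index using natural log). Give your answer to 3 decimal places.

0.918

Total N = 1+4+2+1+1+3+1+1 = 14, so the proportions are 0.07143, 0.28571, 0.14286, 0.07143, 0.07143, 0.21429, 0.07143, 0.07143 (working shown to 5 dp, full precision carried).
H' = −Σ pᵢ ln pᵢ = −((-0.18850) + (-0.35793) + (-0.27799) + (-0.18850) + (-0.18850) + (-0.33010) + (-0.18850) + (-0.18850)) = 1.90854.
With S = 8 species, ln S = 2.07944, so J = 1.90854/2.07944 = 0.91781, i.e. 0.918 to 3 decimal places.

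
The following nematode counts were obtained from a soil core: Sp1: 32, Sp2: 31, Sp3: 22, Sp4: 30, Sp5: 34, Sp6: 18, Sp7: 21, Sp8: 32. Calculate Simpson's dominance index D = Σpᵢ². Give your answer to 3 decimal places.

Total N = 32+31+22+30+34+18+21+32 = 220, so the proportions are 0.14545, 0.14091, 0.1, 0.13636, 0.15455, 0.08182, 0.09545, 0.14545 (working shown to 5 dp, full precision carried).
D = 0.14545² + 0.14091² + 0.1² + 0.13636² + 0.15455² + 0.08182² + 0.09545² + 0.14545² = 0.02116 + 0.01986 + 0.01000 + 0.01860 + 0.02388 + 0.00669 + 0.00911 + 0.02116 = 0.13045.
To 3 decimal places, D = 0.130.

0.130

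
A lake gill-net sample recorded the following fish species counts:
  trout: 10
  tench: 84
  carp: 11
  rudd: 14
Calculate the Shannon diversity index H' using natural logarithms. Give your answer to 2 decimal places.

Total N = 10+84+11+14 = 119, so the proportions are 0.084, 0.7059, 0.0924, 0.1176 (working shown to 4 dp, full precision carried).
Each pᵢ ln pᵢ term: 0.084×(-2.4765)=-0.2081, 0.7059×(-0.3483)=-0.2459, 0.0924×(-2.3812)=-0.2201, 0.1176×(-2.1401)=-0.2518.
Sum = -0.9259, so H' = 0.93.

0.93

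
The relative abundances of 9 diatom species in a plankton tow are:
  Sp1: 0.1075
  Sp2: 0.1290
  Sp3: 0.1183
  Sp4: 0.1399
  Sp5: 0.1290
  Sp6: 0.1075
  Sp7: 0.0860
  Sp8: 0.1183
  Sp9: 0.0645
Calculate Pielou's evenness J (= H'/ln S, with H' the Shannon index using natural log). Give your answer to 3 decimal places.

H' = −Σ pᵢ ln pᵢ = −((-0.23975) + (-0.26418) + (-0.25252) + (-0.27516) + (-0.26418) + (-0.23975) + (-0.21099) + (-0.25252) + (-0.17680)) = 2.17586 (working shown to 5 dp, full precision carried).
With S = 9 species, ln S = 2.19722, so J = 2.17586/2.19722 = 0.99028, i.e. 0.990 to 3 decimal places.

0.990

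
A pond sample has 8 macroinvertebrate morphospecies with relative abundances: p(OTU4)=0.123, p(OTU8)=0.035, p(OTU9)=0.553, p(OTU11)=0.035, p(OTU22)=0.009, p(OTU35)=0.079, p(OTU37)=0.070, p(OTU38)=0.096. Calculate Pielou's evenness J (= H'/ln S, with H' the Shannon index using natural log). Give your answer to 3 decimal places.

0.709

H' = −Σ pᵢ ln pᵢ = −((-0.25776) + (-0.11733) + (-0.32760) + (-0.11733) + (-0.04239) + (-0.20053) + (-0.18615) + (-0.22497)) = 1.47406 (working shown to 5 dp, full precision carried).
With S = 8 species, ln S = 2.07944, so J = 1.47406/2.07944 = 0.70887, i.e. 0.709 to 3 decimal places.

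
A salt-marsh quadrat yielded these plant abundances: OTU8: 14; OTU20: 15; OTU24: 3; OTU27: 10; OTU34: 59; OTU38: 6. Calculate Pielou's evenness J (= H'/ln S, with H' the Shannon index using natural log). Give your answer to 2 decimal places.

Total N = 14+15+3+10+59+6 = 107, so the proportions are 0.1308, 0.1402, 0.028, 0.0935, 0.5514, 0.0561 (working shown to 4 dp, full precision carried).
H' = −Σ pᵢ ln pᵢ = −((-0.2661) + (-0.2754) + (-0.1002) + (-0.2215) + (-0.3282) + (-0.1616)) = 1.3531.
With S = 6 species, ln S = 1.7918, so J = 1.3531/1.7918 = 0.7552, i.e. 0.76 to 2 decimal places.

0.76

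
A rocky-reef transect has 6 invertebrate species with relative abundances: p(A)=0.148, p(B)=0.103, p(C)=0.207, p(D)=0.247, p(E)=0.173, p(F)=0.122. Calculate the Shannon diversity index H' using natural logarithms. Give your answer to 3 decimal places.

Each pᵢ ln pᵢ term (working shown to 5 dp, full precision carried): 0.148×(-1.91054)=-0.28276, 0.103×(-2.27303)=-0.23412, 0.207×(-1.57504)=-0.32603, 0.247×(-1.39837)=-0.34540, 0.173×(-1.75446)=-0.30352, 0.122×(-2.10373)=-0.25666.
Sum = -1.74849, so H' = 1.748.

1.748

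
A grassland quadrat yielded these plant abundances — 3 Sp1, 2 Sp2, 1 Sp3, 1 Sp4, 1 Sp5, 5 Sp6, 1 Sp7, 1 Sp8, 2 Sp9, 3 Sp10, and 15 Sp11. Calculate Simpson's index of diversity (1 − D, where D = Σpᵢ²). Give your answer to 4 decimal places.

Total N = 3+2+1+1+1+5+1+1+2+3+15 = 35, so the proportions are 0.085714, 0.057143, 0.028571, 0.028571, 0.028571, 0.142857, 0.028571, 0.028571, 0.057143, 0.085714, 0.428571 (working shown to 6 dp, full precision carried).
D = 0.085714² + 0.057143² + 0.028571² + 0.028571² + 0.028571² + 0.142857² + 0.028571² + 0.028571² + 0.057143² + 0.085714² + 0.428571² = 0.007347 + 0.003265 + 0.000816 + 0.000816 + 0.000816 + 0.020408 + 0.000816 + 0.000816 + 0.003265 + 0.007347 + 0.183673 = 0.229388.
So 1 − D = 0.770612, i.e. 0.7706 to 4 decimal places.

0.7706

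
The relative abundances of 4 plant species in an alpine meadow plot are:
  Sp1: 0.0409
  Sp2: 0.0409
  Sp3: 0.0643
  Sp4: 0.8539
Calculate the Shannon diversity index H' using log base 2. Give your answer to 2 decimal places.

Each pᵢ log₂ pᵢ term (working shown to 4 dp, full precision carried): 0.0409×(-4.6118)=-0.1886, 0.0409×(-4.6118)=-0.1886, 0.0643×(-3.9590)=-0.2546, 0.8539×(-0.2279)=-0.1946.
Sum = -0.8264, so H' = 0.83.

0.83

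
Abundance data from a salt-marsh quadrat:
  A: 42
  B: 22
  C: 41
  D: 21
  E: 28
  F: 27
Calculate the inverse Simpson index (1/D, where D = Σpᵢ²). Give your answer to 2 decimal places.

5.57

Total N = 42+22+41+21+28+27 = 181, so the proportions are 0.232044, 0.121547, 0.226519, 0.116022, 0.154696, 0.149171 (working shown to 6 dp, full precision carried).
D = 0.232044² + 0.121547² + 0.226519² + 0.116022² + 0.154696² + 0.149171² = 0.053845 + 0.014774 + 0.051311 + 0.013461 + 0.023931 + 0.022252 = 0.179573.
So 1/D = 5.5688, i.e. 5.57 to 2 decimal places.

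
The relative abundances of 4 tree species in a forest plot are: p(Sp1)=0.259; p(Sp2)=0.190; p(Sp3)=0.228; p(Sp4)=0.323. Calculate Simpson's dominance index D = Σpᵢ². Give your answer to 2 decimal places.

D = 0.259² + 0.19² + 0.228² + 0.323² = 0.0671 + 0.0361 + 0.0520 + 0.1043 = 0.2595 (working shown to 4 dp, full precision carried).
To 2 decimal places, D = 0.26.

0.26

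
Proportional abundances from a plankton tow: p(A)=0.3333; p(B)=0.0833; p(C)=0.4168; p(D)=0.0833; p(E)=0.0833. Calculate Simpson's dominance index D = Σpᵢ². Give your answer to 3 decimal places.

D = 0.3333² + 0.0833² + 0.4168² + 0.0833² + 0.0833² = 0.11109 + 0.00694 + 0.17372 + 0.00694 + 0.00694 = 0.30563 (working shown to 5 dp, full precision carried).
To 3 decimal places, D = 0.306.

0.306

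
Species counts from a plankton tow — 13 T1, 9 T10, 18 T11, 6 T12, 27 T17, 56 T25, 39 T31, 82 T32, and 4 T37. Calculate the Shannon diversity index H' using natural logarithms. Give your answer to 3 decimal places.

Total N = 13+9+18+6+27+56+39+82+4 = 254, so the proportions are 0.05118, 0.03543, 0.07087, 0.02362, 0.1063, 0.22047, 0.15354, 0.32283, 0.01575 (working shown to 5 dp, full precision carried).
Each pᵢ ln pᵢ term: 0.05118×(-2.97238)=-0.15213, 0.03543×(-3.34011)=-0.11835, 0.07087×(-2.64696)=-0.18758, 0.02362×(-3.74557)=-0.08848, 0.1063×(-2.24150)=-0.23827, 0.22047×(-1.51198)=-0.33335, 0.15354×(-1.87377)=-0.28771, 0.32283×(-1.13062)=-0.36500, 0.01575×(-4.15104)=-0.06537.
Sum = -1.83624, so H' = 1.836.

1.836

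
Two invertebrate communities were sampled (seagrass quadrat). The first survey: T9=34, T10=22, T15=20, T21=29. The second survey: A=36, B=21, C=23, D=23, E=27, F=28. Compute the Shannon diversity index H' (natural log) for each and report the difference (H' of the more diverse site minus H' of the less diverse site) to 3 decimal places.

0.411

The first survey: N=105, proportions 0.32381, 0.20952, 0.19048, 0.27619, giving H' = 1.36381 (working shown to 5 dp, full precision carried).
The second survey: N=158, proportions 0.22785, 0.13291, 0.14557, 0.14557, 0.17089, 0.17722, giving H' = 1.77485.
Difference = |1.36381 − 1.77485| = 0.41104, i.e. 0.411 to 3 decimal places.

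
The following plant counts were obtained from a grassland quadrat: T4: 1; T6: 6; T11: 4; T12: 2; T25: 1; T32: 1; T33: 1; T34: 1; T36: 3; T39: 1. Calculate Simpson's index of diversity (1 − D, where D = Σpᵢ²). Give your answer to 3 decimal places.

Total N = 1+6+4+2+1+1+1+1+3+1 = 21, so the proportions are 0.04762, 0.28571, 0.19048, 0.09524, 0.04762, 0.04762, 0.04762, 0.04762, 0.14286, 0.04762 (working shown to 5 dp, full precision carried).
D = 0.04762² + 0.28571² + 0.19048² + 0.09524² + 0.04762² + 0.04762² + 0.04762² + 0.04762² + 0.14286² + 0.04762² = 0.00227 + 0.08163 + 0.03628 + 0.00907 + 0.00227 + 0.00227 + 0.00227 + 0.00227 + 0.02041 + 0.00227 = 0.16100.
So 1 − D = 0.83900, i.e. 0.839 to 3 decimal places.

0.839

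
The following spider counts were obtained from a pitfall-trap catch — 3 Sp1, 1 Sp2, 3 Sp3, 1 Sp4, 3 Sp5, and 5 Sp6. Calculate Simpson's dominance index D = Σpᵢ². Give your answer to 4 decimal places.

Total N = 3+1+3+1+3+5 = 16, so the proportions are 0.1875, 0.0625, 0.1875, 0.0625, 0.1875, 0.3125 (working shown to 6 dp, full precision carried).
D = 0.1875² + 0.0625² + 0.1875² + 0.0625² + 0.1875² + 0.3125² = 0.035156 + 0.003906 + 0.035156 + 0.003906 + 0.035156 + 0.097656 = 0.210938.
To 4 decimal places, D = 0.2109.

0.2109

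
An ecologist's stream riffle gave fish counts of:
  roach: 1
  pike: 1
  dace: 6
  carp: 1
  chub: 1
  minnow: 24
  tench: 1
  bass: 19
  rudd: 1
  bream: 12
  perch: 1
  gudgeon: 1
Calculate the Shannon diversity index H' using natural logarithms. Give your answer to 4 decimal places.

1.7299

Total N = 1+1+6+1+1+24+1+19+1+12+1+1 = 69, so the proportions are 0.014493, 0.014493, 0.086957, 0.014493, 0.014493, 0.347826, 0.014493, 0.275362, 0.014493, 0.173913, 0.014493, 0.014493 (working shown to 6 dp, full precision carried).
Each pᵢ ln pᵢ term: 0.014493×(-4.234107)=-0.061364, 0.014493×(-4.234107)=-0.061364, 0.086957×(-2.442347)=-0.212378, 0.014493×(-4.234107)=-0.061364, 0.014493×(-4.234107)=-0.061364, 0.347826×(-1.056053)=-0.367323, 0.014493×(-4.234107)=-0.061364, 0.275362×(-1.289668)=-0.355126, 0.014493×(-4.234107)=-0.061364, 0.173913×(-1.749200)=-0.304209, 0.014493×(-4.234107)=-0.061364, 0.014493×(-4.234107)=-0.061364.
Sum = -1.729946, so H' = 1.7299.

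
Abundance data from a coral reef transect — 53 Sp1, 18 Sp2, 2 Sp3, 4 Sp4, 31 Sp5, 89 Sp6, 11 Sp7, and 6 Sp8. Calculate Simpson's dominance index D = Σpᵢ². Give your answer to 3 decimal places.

0.266

Total N = 53+18+2+4+31+89+11+6 = 214, so the proportions are 0.24766, 0.08411, 0.00935, 0.01869, 0.14486, 0.41589, 0.0514, 0.02804 (working shown to 5 dp, full precision carried).
D = 0.24766² + 0.08411² + 0.00935² + 0.01869² + 0.14486² + 0.41589² + 0.0514² + 0.02804² = 0.06134 + 0.00707 + 0.00009 + 0.00035 + 0.02098 + 0.17296 + 0.00264 + 0.00079 = 0.26622.
To 3 decimal places, D = 0.266.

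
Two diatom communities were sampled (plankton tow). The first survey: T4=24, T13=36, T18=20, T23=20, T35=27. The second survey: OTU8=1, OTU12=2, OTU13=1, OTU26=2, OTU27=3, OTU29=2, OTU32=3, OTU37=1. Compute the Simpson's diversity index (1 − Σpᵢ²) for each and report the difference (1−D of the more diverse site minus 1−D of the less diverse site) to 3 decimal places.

0.064

The first survey: N=127, proportions 0.188976378, 0.283464567, 0.157480315, 0.157480315, 0.212598425, giving 1−D = 0.789137578 (working shown to 9 dp, full precision carried).
The second survey: N=15, proportions 0.066666667, 0.133333333, 0.066666667, 0.133333333, 0.2, 0.133333333, 0.2, 0.066666667, giving 1−D = 0.853333333.
Difference = |0.789137578 − 0.853333333| = 0.064195755, i.e. 0.064 to 3 decimal places.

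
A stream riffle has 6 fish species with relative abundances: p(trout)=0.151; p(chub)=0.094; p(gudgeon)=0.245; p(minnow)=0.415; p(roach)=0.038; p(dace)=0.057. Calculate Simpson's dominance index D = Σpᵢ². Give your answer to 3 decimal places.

D = 0.151² + 0.094² + 0.245² + 0.415² + 0.038² + 0.057² = 0.02280 + 0.00884 + 0.06002 + 0.17222 + 0.00144 + 0.00325 = 0.26858 (working shown to 5 dp, full precision carried).
To 3 decimal places, D = 0.269.

0.269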